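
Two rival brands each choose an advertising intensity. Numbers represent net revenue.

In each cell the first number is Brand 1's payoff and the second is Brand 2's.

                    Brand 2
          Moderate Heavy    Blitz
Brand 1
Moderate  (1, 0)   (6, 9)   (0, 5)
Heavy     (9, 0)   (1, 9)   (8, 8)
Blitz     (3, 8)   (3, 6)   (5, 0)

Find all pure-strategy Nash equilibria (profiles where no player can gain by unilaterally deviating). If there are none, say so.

(Moderate, Heavy)

For each player, find the best response to each opponent profile; mutual best responses are the pure NE.
Brand 1 against Moderate: payoffs 1, 9, 3 → best response Heavy.
Brand 1 against Heavy: payoffs 6, 1, 3 → best response Moderate.
Brand 1 against Blitz: payoffs 0, 8, 5 → best response Heavy.
Brand 2 against Moderate: payoffs 0, 9, 5 → best response Heavy.
Brand 2 against Heavy: payoffs 0, 9, 8 → best response Heavy.
Brand 2 against Blitz: payoffs 8, 6, 0 → best response Moderate.
Mutual best responses: (Moderate, Heavy).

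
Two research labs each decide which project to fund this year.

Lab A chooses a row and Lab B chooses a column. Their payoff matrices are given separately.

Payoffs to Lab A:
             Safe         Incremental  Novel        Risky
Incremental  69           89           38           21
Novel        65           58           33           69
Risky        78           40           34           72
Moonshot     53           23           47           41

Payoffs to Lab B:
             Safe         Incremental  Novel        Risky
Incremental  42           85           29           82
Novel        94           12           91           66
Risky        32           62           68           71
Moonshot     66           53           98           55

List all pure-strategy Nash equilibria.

(Incremental, Incremental) and (Risky, Risky) and (Moonshot, Novel)

Lab A against Safe: payoffs 69, 65, 78, 53 → best response Risky.
Lab A against Incremental: payoffs 89, 58, 40, 23 → best response Incremental.
Lab A against Novel: payoffs 38, 33, 34, 47 → best response Moonshot.
Lab A against Risky: payoffs 21, 69, 72, 41 → best response Risky.
Lab B against Incremental: payoffs 42, 85, 29, 82 → best response Incremental.
Lab B against Novel: payoffs 94, 12, 91, 66 → best response Safe.
Lab B against Risky: payoffs 32, 62, 68, 71 → best response Risky.
Lab B against Moonshot: payoffs 66, 53, 98, 55 → best response Novel.
Mutual best responses: (Incremental, Incremental); (Risky, Risky); (Moonshot, Novel).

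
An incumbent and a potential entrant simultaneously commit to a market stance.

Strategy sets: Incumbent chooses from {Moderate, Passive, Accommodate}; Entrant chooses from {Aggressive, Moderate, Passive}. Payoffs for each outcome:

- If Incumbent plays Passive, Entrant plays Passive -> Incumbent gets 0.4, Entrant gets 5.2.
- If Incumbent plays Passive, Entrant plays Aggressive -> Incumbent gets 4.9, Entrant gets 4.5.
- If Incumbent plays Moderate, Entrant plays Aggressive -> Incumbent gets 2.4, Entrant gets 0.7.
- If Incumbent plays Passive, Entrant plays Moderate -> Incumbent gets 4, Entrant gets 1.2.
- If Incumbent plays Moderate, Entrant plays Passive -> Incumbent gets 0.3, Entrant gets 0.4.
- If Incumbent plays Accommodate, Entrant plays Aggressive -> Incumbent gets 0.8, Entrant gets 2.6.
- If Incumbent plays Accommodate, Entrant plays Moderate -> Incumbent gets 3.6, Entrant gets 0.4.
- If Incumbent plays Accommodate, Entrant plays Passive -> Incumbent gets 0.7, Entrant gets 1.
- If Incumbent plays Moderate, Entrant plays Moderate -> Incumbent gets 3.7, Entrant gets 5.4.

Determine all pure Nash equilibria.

There is no pure-strategy Nash equilibrium.

For each player, find the best response to each opponent profile; mutual best responses are the pure NE.
Incumbent against Aggressive: payoffs 2.4, 4.9, 0.8 → best response Passive.
Incumbent against Moderate: payoffs 3.7, 4, 3.6 → best response Passive.
Incumbent against Passive: payoffs 0.3, 0.4, 0.7 → best response Accommodate.
Entrant against Moderate: payoffs 0.7, 5.4, 0.4 → best response Moderate.
Entrant against Passive: payoffs 4.5, 1.2, 5.2 → best response Passive.
Entrant against Accommodate: payoffs 2.6, 0.4, 1 → best response Aggressive.
No profile is a mutual best response for all players.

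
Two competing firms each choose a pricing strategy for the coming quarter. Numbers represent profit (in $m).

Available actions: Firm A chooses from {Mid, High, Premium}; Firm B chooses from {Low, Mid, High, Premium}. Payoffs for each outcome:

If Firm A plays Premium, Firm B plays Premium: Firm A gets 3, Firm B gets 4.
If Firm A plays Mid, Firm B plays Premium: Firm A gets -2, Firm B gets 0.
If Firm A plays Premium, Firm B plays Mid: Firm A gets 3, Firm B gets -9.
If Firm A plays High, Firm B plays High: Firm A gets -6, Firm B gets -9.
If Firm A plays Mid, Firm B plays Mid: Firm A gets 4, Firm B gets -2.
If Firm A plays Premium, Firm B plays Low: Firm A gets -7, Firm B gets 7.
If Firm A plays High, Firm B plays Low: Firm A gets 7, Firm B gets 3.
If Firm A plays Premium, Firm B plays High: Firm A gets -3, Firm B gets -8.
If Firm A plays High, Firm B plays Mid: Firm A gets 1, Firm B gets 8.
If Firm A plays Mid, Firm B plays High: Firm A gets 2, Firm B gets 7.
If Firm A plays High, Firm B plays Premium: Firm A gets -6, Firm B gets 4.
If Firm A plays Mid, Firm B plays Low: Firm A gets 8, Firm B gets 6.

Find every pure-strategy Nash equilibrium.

(Mid, High)

For each strategy profile, look for a profitable unilateral deviation.
(Mid, Low): Firm B can switch to High (6 → 7). Not NE.
(Mid, Mid): Firm B can switch to Low (-2 → 6). Not NE.
(Mid, High): Firm A gets 2, best alternative -3; Firm B gets 7, best alternative 6. No profitable deviation — NE.
(Mid, Premium): Firm A can switch to Premium (-2 → 3). Not NE.
(High, Low): Firm A can switch to Mid (7 → 8). Not NE.
(High, Mid): Firm A can switch to Mid (1 → 4). Not NE.
(High, High): Firm A can switch to Mid (-6 → 2). Not NE.
(High, Premium): Firm A can switch to Mid (-6 → -2). Not NE.
(Premium, Low): Firm A can switch to Mid (-7 → 8). Not NE.
(The remaining 3 profiles each have a profitable deviation by the same check.)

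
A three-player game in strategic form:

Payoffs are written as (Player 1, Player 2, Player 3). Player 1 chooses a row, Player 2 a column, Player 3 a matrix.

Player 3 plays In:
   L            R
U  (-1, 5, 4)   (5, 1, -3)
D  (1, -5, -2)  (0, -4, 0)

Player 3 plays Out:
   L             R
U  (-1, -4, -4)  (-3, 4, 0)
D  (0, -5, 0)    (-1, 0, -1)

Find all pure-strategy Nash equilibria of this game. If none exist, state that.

(U, L, In): Player 1 can switch to D (-1 → 1). Not NE.
(U, L, Out): Player 1 can switch to D (-1 → 0). Not NE.
(U, R, In): Player 2 can switch to L (1 → 5). Not NE.
(U, R, Out): Player 1 can switch to D (-3 → -1). Not NE.
(D, L, In): Player 2 can switch to R (-5 → -4). Not NE.
(D, L, Out): Player 2 can switch to R (-5 → 0). Not NE.
(D, R, In): Player 1 can switch to U (0 → 5). Not NE.
(D, R, Out): Player 3 can switch to In (-1 → 0). Not NE.

There is no pure-strategy Nash equilibrium.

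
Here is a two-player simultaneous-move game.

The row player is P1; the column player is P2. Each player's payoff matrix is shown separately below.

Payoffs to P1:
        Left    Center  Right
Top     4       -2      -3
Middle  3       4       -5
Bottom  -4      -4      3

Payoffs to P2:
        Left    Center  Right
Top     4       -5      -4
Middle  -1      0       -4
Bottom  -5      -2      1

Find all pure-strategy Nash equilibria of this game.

The pure Nash equilibria are (Top, Left); (Middle, Center); (Bottom, Right).

Check each profile: it is a Nash equilibrium iff no player can strictly gain by switching unilaterally.
(Top, Left): P1 gets 4, best alternative 3; P2 gets 4, best alternative -4. No profitable deviation — NE.
(Top, Center): P1 can switch to Middle (-2 → 4). Not NE.
(Top, Right): P1 can switch to Bottom (-3 → 3). Not NE.
(Middle, Left): P1 can switch to Top (3 → 4). Not NE.
(Middle, Center): P1 gets 4, best alternative -2; P2 gets 0, best alternative -1. No profitable deviation — NE.
(Middle, Right): P1 can switch to Top (-5 → -3). Not NE.
(Bottom, Left): P1 can switch to Top (-4 → 4). Not NE.
(Bottom, Center): P1 can switch to Top (-4 → -2). Not NE.
(Bottom, Right): P1 gets 3, best alternative -3; P2 gets 1, best alternative -2. No profitable deviation — NE.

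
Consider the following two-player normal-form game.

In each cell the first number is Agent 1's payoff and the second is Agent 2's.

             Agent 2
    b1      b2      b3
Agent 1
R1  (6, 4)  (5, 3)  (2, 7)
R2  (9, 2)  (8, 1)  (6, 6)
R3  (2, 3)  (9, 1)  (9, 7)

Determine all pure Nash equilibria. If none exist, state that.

The unique pure-strategy Nash equilibrium is (R3, b3).

Agent 1 against b1: payoffs 6, 9, 2 → best response R2.
Agent 1 against b2: payoffs 5, 8, 9 → best response R3.
Agent 1 against b3: payoffs 2, 6, 9 → best response R3.
Agent 2 against R1: payoffs 4, 3, 7 → best response b3.
Agent 2 against R2: payoffs 2, 1, 6 → best response b3.
Agent 2 against R3: payoffs 3, 1, 7 → best response b3.
Mutual best responses: (R3, b3).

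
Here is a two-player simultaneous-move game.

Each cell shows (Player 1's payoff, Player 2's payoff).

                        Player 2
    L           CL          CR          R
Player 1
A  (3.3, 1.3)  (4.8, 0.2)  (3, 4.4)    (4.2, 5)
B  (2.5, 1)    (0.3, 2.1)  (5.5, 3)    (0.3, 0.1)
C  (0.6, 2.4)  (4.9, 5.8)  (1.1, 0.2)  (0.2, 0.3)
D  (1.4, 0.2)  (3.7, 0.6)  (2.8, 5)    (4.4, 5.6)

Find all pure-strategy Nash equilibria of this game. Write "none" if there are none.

Pure-strategy Nash equilibria: (B, CR); (C, CL); (D, R)

(A, L): Player 2 can switch to CR (1.3 → 4.4). Not NE.
(A, CL): Player 1 can switch to C (4.8 → 4.9). Not NE.
(A, CR): Player 1 can switch to B (3 → 5.5). Not NE.
(A, R): Player 1 can switch to D (4.2 → 4.4). Not NE.
(B, L): Player 1 can switch to A (2.5 → 3.3). Not NE.
(B, CL): Player 1 can switch to A (0.3 → 4.8). Not NE.
(B, CR): Player 1 gets 5.5, best alternative 3; Player 2 gets 3, best alternative 2.1. No profitable deviation — NE.
(C, CL): Player 1 gets 4.9, best alternative 4.8; Player 2 gets 5.8, best alternative 2.4. No profitable deviation — NE.
(D, R): Player 1 gets 4.4, best alternative 4.2; Player 2 gets 5.6, best alternative 5. No profitable deviation — NE.
(The remaining 7 profiles each have a profitable deviation by the same check.)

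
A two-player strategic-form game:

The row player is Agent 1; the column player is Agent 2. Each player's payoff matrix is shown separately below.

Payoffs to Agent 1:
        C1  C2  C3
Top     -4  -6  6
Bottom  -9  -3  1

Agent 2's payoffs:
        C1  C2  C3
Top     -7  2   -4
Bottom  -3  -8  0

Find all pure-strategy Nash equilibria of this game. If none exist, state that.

Agent 1 against C1: payoffs -4, -9 → best response Top.
Agent 1 against C2: payoffs -6, -3 → best response Bottom.
Agent 1 against C3: payoffs 6, 1 → best response Top.
Agent 2 against Top: payoffs -7, 2, -4 → best response C2.
Agent 2 against Bottom: payoffs -3, -8, 0 → best response C3.
No profile is a mutual best response for all players.

none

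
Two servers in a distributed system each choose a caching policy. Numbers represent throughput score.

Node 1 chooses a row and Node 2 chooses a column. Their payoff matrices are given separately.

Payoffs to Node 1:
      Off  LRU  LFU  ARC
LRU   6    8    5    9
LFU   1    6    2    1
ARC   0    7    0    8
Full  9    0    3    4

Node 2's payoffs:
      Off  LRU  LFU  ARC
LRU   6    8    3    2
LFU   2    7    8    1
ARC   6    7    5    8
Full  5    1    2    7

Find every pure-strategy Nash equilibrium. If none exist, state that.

(LRU, Off): Node 1 can switch to Full (6 → 9). Not NE.
(LRU, LRU): Node 1 gets 8, best alternative 7; Node 2 gets 8, best alternative 6. No profitable deviation — NE.
(LRU, LFU): Node 2 can switch to Off (3 → 6). Not NE.
(LRU, ARC): Node 2 can switch to Off (2 → 6). Not NE.
(LFU, Off): Node 1 can switch to LRU (1 → 6). Not NE.
(LFU, LRU): Node 1 can switch to LRU (6 → 8). Not NE.
(LFU, LFU): Node 1 can switch to LRU (2 → 5). Not NE.
(LFU, ARC): Node 1 can switch to LRU (1 → 9). Not NE.
(ARC, Off): Node 1 can switch to LRU (0 → 6). Not NE.
(ARC, LRU): Node 1 can switch to LRU (7 → 8). Not NE.
(ARC, LFU): Node 1 can switch to LRU (0 → 5). Not NE.
(ARC, ARC): Node 1 can switch to LRU (8 → 9). Not NE.
(Full, Off): Node 2 can switch to ARC (5 → 7). Not NE.
(The remaining 3 profiles each have a profitable deviation by the same check.)

(LRU, LRU)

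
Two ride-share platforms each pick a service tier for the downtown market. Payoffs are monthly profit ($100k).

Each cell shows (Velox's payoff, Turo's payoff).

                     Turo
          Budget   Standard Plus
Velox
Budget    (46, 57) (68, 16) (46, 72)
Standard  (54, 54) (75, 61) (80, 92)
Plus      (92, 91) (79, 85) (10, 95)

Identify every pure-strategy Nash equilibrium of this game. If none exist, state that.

Pure NE: (Standard, Plus)

Velox against Budget: payoffs 46, 54, 92 → best response Plus.
Velox against Standard: payoffs 68, 75, 79 → best response Plus.
Velox against Plus: payoffs 46, 80, 10 → best response Standard.
Turo against Budget: payoffs 57, 16, 72 → best response Plus.
Turo against Standard: payoffs 54, 61, 92 → best response Plus.
Turo against Plus: payoffs 91, 85, 95 → best response Plus.
Mutual best responses: (Standard, Plus).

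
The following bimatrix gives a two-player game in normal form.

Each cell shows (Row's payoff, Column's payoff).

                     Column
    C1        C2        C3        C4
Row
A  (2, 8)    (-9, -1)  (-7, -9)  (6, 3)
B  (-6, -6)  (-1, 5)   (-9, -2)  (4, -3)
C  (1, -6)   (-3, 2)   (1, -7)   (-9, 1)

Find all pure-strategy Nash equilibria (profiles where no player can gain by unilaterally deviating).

The pure Nash equilibria are (A, C1) and (B, C2).

Row against C1: payoffs 2, -6, 1 → best response A.
Row against C2: payoffs -9, -1, -3 → best response B.
Row against C3: payoffs -7, -9, 1 → best response C.
Row against C4: payoffs 6, 4, -9 → best response A.
Column against A: payoffs 8, -1, -9, 3 → best response C1.
Column against B: payoffs -6, 5, -2, -3 → best response C2.
Column against C: payoffs -6, 2, -7, 1 → best response C2.
Mutual best responses: (A, C1); (B, C2).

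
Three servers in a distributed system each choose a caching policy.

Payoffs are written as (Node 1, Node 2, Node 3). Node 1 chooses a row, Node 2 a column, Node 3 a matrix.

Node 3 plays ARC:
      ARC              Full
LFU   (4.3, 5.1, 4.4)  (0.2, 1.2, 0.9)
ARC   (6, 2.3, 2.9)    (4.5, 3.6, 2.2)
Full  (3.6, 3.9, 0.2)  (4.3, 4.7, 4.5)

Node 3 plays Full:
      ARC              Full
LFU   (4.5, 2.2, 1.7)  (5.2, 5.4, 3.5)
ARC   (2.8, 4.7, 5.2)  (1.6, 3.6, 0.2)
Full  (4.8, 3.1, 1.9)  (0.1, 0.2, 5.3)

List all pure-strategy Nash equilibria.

(LFU, Full, Full), (ARC, Full, ARC), (Full, ARC, Full)

Node 1 against (ARC, ARC): payoffs 4.3, 6, 3.6 → best response ARC.
Node 1 against (ARC, Full): payoffs 4.5, 2.8, 4.8 → best response Full.
Node 1 against (Full, ARC): payoffs 0.2, 4.5, 4.3 → best response ARC.
Node 1 against (Full, Full): payoffs 5.2, 1.6, 0.1 → best response LFU.
Node 2 against (LFU, ARC): payoffs 5.1, 1.2 → best response ARC.
Node 2 against (LFU, Full): payoffs 2.2, 5.4 → best response Full.
Node 2 against (ARC, ARC): payoffs 2.3, 3.6 → best response Full.
Node 2 against (ARC, Full): payoffs 4.7, 3.6 → best response ARC.
Node 2 against (Full, ARC): payoffs 3.9, 4.7 → best response Full.
Node 2 against (Full, Full): payoffs 3.1, 0.2 → best response ARC.
Node 3 against (LFU, ARC): payoffs 4.4, 1.7 → best response ARC.
Node 3 against (LFU, Full): payoffs 0.9, 3.5 → best response Full.
Node 3 against (ARC, ARC): payoffs 2.9, 5.2 → best response Full.
Node 3 against (ARC, Full): payoffs 2.2, 0.2 → best response ARC.
Node 3 against (Full, ARC): payoffs 0.2, 1.9 → best response Full.
Node 3 against (Full, Full): payoffs 4.5, 5.3 → best response Full.
Mutual best responses: (LFU, Full, Full); (ARC, Full, ARC); (Full, ARC, Full).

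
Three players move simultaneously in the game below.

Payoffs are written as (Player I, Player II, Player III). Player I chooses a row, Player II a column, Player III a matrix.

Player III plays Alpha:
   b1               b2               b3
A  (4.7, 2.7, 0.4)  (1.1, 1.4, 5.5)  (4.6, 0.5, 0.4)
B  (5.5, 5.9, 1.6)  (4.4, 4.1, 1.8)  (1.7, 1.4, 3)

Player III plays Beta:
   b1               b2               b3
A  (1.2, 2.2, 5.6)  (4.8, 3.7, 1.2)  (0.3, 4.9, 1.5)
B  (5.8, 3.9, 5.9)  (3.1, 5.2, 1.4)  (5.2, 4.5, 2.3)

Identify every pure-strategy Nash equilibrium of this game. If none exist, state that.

There is no pure-strategy Nash equilibrium.

For each player, find the best response to each opponent profile; mutual best responses are the pure NE.
Player I against (b1, Alpha): payoffs 4.7, 5.5 → best response B.
Player I against (b1, Beta): payoffs 1.2, 5.8 → best response B.
Player I against (b2, Alpha): payoffs 1.1, 4.4 → best response B.
Player I against (b2, Beta): payoffs 4.8, 3.1 → best response A.
Player I against (b3, Alpha): payoffs 4.6, 1.7 → best response A.
Player I against (b3, Beta): payoffs 0.3, 5.2 → best response B.
Player II against (A, Alpha): payoffs 2.7, 1.4, 0.5 → best response b1.
Player II against (A, Beta): payoffs 2.2, 3.7, 4.9 → best response b3.
Player II against (B, Alpha): payoffs 5.9, 4.1, 1.4 → best response b1.
Player II against (B, Beta): payoffs 3.9, 5.2, 4.5 → best response b2.
Player III against (A, b1): payoffs 0.4, 5.6 → best response Beta.
Player III against (A, b2): payoffs 5.5, 1.2 → best response Alpha.
Player III against (A, b3): payoffs 0.4, 1.5 → best response Beta.
Player III against (B, b1): payoffs 1.6, 5.9 → best response Beta.
Player III against (B, b2): payoffs 1.8, 1.4 → best response Alpha.
Player III against (B, b3): payoffs 3, 2.3 → best response Alpha.
No profile is a mutual best response for all players.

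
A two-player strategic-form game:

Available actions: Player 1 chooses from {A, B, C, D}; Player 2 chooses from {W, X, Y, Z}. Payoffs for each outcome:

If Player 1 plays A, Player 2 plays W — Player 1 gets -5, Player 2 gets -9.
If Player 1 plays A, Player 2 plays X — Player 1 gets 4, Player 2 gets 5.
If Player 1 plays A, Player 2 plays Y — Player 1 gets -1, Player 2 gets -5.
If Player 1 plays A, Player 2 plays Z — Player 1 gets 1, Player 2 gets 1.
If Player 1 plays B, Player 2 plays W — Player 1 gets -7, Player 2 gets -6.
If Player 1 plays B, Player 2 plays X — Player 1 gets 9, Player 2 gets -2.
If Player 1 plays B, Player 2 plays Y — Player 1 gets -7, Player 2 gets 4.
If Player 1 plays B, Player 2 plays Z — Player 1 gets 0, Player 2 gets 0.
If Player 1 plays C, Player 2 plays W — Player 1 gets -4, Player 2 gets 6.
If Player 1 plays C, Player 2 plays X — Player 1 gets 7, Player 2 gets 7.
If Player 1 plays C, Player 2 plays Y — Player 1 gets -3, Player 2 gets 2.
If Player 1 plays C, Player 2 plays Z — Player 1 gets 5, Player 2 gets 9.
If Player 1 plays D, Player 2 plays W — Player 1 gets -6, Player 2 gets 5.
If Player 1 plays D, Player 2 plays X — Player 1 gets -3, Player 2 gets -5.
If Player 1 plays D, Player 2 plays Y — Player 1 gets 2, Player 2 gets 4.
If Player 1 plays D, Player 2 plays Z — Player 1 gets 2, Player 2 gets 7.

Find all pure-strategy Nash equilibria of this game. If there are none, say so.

(C, Z)

(A, W): Player 1 can switch to C (-5 → -4). Not NE.
(A, X): Player 1 can switch to B (4 → 9). Not NE.
(A, Y): Player 1 can switch to D (-1 → 2). Not NE.
(A, Z): Player 1 can switch to C (1 → 5). Not NE.
(B, W): Player 1 can switch to A (-7 → -5). Not NE.
(B, X): Player 2 can switch to Y (-2 → 4). Not NE.
(B, Y): Player 1 can switch to A (-7 → -1). Not NE.
(B, Z): Player 1 can switch to A (0 → 1). Not NE.
(C, W): Player 2 can switch to X (6 → 7). Not NE.
(C, X): Player 1 can switch to B (7 → 9). Not NE.
(C, Y): Player 1 can switch to A (-3 → -1). Not NE.
(C, Z): Player 1 gets 5, best alternative 2; Player 2 gets 9, best alternative 7. No profitable deviation — NE.
(D, W): Player 1 can switch to A (-6 → -5). Not NE.
(The remaining 3 profiles each have a profitable deviation by the same check.)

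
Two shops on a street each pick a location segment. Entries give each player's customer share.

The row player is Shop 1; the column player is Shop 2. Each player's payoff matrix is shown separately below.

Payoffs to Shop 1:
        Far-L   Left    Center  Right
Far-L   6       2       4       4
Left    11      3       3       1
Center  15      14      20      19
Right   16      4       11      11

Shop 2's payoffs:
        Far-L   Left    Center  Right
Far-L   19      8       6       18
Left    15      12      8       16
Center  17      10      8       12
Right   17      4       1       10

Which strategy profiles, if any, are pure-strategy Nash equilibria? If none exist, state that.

For each player, find the best response to each opponent profile; mutual best responses are the pure NE.
Shop 1 against Far-L: payoffs 6, 11, 15, 16 → best response Right.
Shop 1 against Left: payoffs 2, 3, 14, 4 → best response Center.
Shop 1 against Center: payoffs 4, 3, 20, 11 → best response Center.
Shop 1 against Right: payoffs 4, 1, 19, 11 → best response Center.
Shop 2 against Far-L: payoffs 19, 8, 6, 18 → best response Far-L.
Shop 2 against Left: payoffs 15, 12, 8, 16 → best response Right.
Shop 2 against Center: payoffs 17, 10, 8, 12 → best response Far-L.
Shop 2 against Right: payoffs 17, 4, 1, 10 → best response Far-L.
Mutual best responses: (Right, Far-L).

Pure NE: (Right, Far-L)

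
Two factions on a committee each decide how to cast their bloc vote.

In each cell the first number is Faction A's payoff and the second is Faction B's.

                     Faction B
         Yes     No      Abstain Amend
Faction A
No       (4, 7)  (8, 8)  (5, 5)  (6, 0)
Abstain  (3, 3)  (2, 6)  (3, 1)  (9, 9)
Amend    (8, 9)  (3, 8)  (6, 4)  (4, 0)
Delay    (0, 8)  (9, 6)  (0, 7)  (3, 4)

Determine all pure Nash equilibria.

(Abstain, Amend); (Amend, Yes)

Mark each player's best response to every combination of opponents' strategies; a profile where every player is best-responding is a pure Nash equilibrium.
Faction A against Yes: payoffs 4, 3, 8, 0 → best response Amend.
Faction A against No: payoffs 8, 2, 3, 9 → best response Delay.
Faction A against Abstain: payoffs 5, 3, 6, 0 → best response Amend.
Faction A against Amend: payoffs 6, 9, 4, 3 → best response Abstain.
Faction B against No: payoffs 7, 8, 5, 0 → best response No.
Faction B against Abstain: payoffs 3, 6, 1, 9 → best response Amend.
Faction B against Amend: payoffs 9, 8, 4, 0 → best response Yes.
Faction B against Delay: payoffs 8, 6, 7, 4 → best response Yes.
Mutual best responses: (Abstain, Amend); (Amend, Yes).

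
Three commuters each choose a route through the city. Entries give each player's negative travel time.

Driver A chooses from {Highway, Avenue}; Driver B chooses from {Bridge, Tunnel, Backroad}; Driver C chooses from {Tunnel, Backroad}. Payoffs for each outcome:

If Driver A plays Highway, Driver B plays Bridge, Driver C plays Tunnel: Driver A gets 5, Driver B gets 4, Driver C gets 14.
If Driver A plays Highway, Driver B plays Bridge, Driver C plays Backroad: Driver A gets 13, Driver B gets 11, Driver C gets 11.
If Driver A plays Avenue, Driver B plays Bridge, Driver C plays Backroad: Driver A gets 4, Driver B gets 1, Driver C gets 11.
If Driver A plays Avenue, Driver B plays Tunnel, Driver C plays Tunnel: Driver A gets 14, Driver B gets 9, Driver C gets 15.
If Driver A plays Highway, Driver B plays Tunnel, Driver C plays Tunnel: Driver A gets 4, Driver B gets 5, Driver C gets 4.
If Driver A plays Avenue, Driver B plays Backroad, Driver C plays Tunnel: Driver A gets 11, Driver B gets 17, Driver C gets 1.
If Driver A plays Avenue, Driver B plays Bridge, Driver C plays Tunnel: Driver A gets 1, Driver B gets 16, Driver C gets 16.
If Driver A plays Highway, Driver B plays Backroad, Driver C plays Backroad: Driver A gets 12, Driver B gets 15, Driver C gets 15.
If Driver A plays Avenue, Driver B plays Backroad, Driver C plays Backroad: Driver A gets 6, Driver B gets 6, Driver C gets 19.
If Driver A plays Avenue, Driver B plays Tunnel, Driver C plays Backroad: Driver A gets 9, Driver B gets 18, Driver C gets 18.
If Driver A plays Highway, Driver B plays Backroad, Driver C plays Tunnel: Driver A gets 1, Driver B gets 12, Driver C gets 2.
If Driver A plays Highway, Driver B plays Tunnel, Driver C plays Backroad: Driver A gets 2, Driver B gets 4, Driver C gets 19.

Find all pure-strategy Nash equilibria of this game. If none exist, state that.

(Highway, Backroad, Backroad) and (Avenue, Tunnel, Backroad)

Check each profile: it is a Nash equilibrium iff no player can strictly gain by switching unilaterally.
(Highway, Bridge, Tunnel): Driver B can switch to Tunnel (4 → 5). Not NE.
(Highway, Bridge, Backroad): Driver B can switch to Backroad (11 → 15). Not NE.
(Highway, Tunnel, Tunnel): Driver A can switch to Avenue (4 → 14). Not NE.
(Highway, Tunnel, Backroad): Driver A can switch to Avenue (2 → 9). Not NE.
(Highway, Backroad, Tunnel): Driver A can switch to Avenue (1 → 11). Not NE.
(Highway, Backroad, Backroad): Driver A gets 12, best alternative 6; Driver B gets 15, best alternative 11; Driver C gets 15, best alternative 2. No profitable deviation — NE.
(Avenue, Bridge, Tunnel): Driver A can switch to Highway (1 → 5). Not NE.
(Avenue, Bridge, Backroad): Driver A can switch to Highway (4 → 13). Not NE.
(Avenue, Tunnel, Tunnel): Driver B can switch to Bridge (9 → 16). Not NE.
(Avenue, Tunnel, Backroad): Driver A gets 9, best alternative 2; Driver B gets 18, best alternative 6; Driver C gets 18, best alternative 15. No profitable deviation — NE.
(Avenue, Backroad, Tunnel): Driver C can switch to Backroad (1 → 19). Not NE.
(Avenue, Backroad, Backroad): Driver A can switch to Highway (6 → 12). Not NE.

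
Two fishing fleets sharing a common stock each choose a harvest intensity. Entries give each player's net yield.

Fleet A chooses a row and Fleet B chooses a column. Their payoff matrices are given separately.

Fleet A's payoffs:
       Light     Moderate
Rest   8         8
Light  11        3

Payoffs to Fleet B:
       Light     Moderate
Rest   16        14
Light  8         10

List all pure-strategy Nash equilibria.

No pure-strategy Nash equilibrium.

(Rest, Light): Fleet A can switch to Light (8 → 11). Not NE.
(Rest, Moderate): Fleet B can switch to Light (14 → 16). Not NE.
(Light, Light): Fleet B can switch to Moderate (8 → 10). Not NE.
(Light, Moderate): Fleet A can switch to Rest (3 → 8). Not NE.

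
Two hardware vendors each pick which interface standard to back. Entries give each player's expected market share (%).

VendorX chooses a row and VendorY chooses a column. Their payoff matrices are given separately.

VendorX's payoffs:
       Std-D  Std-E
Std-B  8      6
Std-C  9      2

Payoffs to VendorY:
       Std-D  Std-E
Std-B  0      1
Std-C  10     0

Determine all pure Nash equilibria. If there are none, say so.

VendorX against Std-D: payoffs 8, 9 → best response Std-C.
VendorX against Std-E: payoffs 6, 2 → best response Std-B.
VendorY against Std-B: payoffs 0, 1 → best response Std-E.
VendorY against Std-C: payoffs 10, 0 → best response Std-D.
Mutual best responses: (Std-B, Std-E); (Std-C, Std-D).

(Std-B, Std-E), (Std-C, Std-D)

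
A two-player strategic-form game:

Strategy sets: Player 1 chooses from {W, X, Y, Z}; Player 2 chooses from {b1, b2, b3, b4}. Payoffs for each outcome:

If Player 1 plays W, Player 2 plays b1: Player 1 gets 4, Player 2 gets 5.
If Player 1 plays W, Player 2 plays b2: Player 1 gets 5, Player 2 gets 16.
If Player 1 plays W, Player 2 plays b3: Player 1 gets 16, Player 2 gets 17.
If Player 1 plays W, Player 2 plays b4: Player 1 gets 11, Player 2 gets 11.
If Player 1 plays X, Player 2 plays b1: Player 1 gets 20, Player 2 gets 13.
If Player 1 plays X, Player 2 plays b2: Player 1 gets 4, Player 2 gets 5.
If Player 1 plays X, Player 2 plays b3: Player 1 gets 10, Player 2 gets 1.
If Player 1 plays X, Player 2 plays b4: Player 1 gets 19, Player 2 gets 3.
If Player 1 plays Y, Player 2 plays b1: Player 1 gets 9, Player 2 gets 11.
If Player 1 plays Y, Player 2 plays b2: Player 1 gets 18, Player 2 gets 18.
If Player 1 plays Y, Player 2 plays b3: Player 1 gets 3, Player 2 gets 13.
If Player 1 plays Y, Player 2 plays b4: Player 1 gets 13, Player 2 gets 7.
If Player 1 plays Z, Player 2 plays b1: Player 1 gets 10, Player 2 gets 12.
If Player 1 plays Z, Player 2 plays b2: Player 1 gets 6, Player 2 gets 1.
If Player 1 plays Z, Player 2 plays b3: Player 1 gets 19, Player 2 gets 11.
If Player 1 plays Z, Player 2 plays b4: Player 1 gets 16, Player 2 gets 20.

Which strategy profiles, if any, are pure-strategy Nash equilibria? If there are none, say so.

Player 1 against b1: payoffs 4, 20, 9, 10 → best response X.
Player 1 against b2: payoffs 5, 4, 18, 6 → best response Y.
Player 1 against b3: payoffs 16, 10, 3, 19 → best response Z.
Player 1 against b4: payoffs 11, 19, 13, 16 → best response X.
Player 2 against W: payoffs 5, 16, 17, 11 → best response b3.
Player 2 against X: payoffs 13, 5, 1, 3 → best response b1.
Player 2 against Y: payoffs 11, 18, 13, 7 → best response b2.
Player 2 against Z: payoffs 12, 1, 11, 20 → best response b4.
Mutual best responses: (X, b1); (Y, b2).

The pure Nash equilibria are (X, b1), (Y, b2).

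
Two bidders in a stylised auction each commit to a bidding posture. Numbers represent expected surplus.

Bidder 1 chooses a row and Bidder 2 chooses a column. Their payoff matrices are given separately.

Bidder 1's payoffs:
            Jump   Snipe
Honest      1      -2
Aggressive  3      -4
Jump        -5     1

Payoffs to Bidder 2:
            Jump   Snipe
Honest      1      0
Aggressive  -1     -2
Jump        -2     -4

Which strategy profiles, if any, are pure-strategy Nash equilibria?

The unique pure-strategy Nash equilibrium is (Aggressive, Jump).

Bidder 1 against Jump: payoffs 1, 3, -5 → best response Aggressive.
Bidder 1 against Snipe: payoffs -2, -4, 1 → best response Jump.
Bidder 2 against Honest: payoffs 1, 0 → best response Jump.
Bidder 2 against Aggressive: payoffs -1, -2 → best response Jump.
Bidder 2 against Jump: payoffs -2, -4 → best response Jump.
Mutual best responses: (Aggressive, Jump).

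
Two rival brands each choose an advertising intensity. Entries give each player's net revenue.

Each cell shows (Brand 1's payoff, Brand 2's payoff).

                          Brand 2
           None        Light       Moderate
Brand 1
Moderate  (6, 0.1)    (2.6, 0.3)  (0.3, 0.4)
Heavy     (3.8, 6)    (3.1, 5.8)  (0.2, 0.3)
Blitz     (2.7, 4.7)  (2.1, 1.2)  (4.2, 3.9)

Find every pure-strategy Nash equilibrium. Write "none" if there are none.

This game has no pure Nash equilibrium.

Mark each player's best response to every combination of opponents' strategies; a profile where every player is best-responding is a pure Nash equilibrium.
Brand 1 against None: payoffs 6, 3.8, 2.7 → best response Moderate.
Brand 1 against Light: payoffs 2.6, 3.1, 2.1 → best response Heavy.
Brand 1 against Moderate: payoffs 0.3, 0.2, 4.2 → best response Blitz.
Brand 2 against Moderate: payoffs 0.1, 0.3, 0.4 → best response Moderate.
Brand 2 against Heavy: payoffs 6, 5.8, 0.3 → best response None.
Brand 2 against Blitz: payoffs 4.7, 1.2, 3.9 → best response None.
No profile is a mutual best response for all players.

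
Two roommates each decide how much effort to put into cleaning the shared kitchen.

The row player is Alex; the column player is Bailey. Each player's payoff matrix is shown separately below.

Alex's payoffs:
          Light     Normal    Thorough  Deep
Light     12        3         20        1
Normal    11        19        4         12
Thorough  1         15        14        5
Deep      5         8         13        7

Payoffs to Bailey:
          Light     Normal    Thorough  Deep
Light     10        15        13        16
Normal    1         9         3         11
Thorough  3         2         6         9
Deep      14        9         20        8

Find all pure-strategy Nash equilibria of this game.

(Light, Light): Bailey can switch to Normal (10 → 15). Not NE.
(Light, Normal): Alex can switch to Normal (3 → 19). Not NE.
(Light, Thorough): Bailey can switch to Normal (13 → 15). Not NE.
(Light, Deep): Alex can switch to Normal (1 → 12). Not NE.
(Normal, Light): Alex can switch to Light (11 → 12). Not NE.
(Normal, Normal): Bailey can switch to Deep (9 → 11). Not NE.
(Normal, Thorough): Alex can switch to Light (4 → 20). Not NE.
(Normal, Deep): Alex gets 12, best alternative 7; Bailey gets 11, best alternative 9. No profitable deviation — NE.
(Thorough, Light): Alex can switch to Light (1 → 12). Not NE.
(Thorough, Normal): Alex can switch to Normal (15 → 19). Not NE.
(Thorough, Thorough): Alex can switch to Light (14 → 20). Not NE.
(The remaining 5 profiles each have a profitable deviation by the same check.)

Pure NE: (Normal, Deep)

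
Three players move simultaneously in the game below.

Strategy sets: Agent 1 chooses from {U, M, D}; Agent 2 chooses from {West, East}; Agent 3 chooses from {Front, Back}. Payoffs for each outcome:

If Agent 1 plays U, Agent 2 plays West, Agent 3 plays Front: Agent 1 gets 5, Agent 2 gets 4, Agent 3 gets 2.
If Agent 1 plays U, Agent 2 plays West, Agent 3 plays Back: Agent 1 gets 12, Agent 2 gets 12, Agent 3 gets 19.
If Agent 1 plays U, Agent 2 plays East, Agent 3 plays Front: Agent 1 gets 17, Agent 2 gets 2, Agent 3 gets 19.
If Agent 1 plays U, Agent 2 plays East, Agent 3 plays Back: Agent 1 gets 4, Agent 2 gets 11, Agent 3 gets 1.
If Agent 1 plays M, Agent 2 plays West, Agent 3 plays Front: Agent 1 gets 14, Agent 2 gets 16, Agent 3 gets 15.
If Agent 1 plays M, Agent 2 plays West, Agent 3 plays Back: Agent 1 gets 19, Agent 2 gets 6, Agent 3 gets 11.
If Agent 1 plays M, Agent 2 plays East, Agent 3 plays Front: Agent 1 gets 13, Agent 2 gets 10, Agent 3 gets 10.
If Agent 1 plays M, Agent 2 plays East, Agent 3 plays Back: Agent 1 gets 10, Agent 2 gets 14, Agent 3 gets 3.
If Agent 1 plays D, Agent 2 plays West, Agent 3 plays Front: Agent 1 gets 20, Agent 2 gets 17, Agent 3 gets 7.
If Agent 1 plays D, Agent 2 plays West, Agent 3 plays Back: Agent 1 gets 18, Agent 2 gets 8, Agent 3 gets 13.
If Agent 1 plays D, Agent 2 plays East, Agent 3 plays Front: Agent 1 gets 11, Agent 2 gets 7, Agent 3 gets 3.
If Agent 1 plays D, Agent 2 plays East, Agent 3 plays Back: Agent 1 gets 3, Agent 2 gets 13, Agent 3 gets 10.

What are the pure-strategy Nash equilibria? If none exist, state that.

There is no pure-strategy Nash equilibrium.

For each strategy profile, look for a profitable unilateral deviation.
(U, West, Front): Agent 1 can switch to M (5 → 14). Not NE.
(U, West, Back): Agent 1 can switch to M (12 → 19). Not NE.
(U, East, Front): Agent 2 can switch to West (2 → 4). Not NE.
(U, East, Back): Agent 1 can switch to M (4 → 10). Not NE.
(M, West, Front): Agent 1 can switch to D (14 → 20). Not NE.
(M, West, Back): Agent 2 can switch to East (6 → 14). Not NE.
(M, East, Front): Agent 1 can switch to U (13 → 17). Not NE.
(M, East, Back): Agent 3 can switch to Front (3 → 10). Not NE.
(The remaining 4 profiles each have a profitable deviation by the same check.)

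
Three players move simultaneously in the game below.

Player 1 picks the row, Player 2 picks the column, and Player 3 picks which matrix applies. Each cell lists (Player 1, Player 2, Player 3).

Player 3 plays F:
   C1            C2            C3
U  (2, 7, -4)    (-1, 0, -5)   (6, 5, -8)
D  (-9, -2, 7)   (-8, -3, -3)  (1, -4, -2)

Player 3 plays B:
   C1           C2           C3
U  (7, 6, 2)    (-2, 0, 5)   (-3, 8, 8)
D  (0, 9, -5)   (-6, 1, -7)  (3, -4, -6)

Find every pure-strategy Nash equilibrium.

There is no pure-strategy Nash equilibrium.

(U, C1, F): Player 3 can switch to B (-4 → 2). Not NE.
(U, C1, B): Player 2 can switch to C3 (6 → 8). Not NE.
(U, C2, F): Player 2 can switch to C1 (0 → 7). Not NE.
(U, C2, B): Player 2 can switch to C1 (0 → 6). Not NE.
(U, C3, F): Player 2 can switch to C1 (5 → 7). Not NE.
(U, C3, B): Player 1 can switch to D (-3 → 3). Not NE.
(D, C1, F): Player 1 can switch to U (-9 → 2). Not NE.
(D, C1, B): Player 1 can switch to U (0 → 7). Not NE.
(The remaining 4 profiles each have a profitable deviation by the same check.)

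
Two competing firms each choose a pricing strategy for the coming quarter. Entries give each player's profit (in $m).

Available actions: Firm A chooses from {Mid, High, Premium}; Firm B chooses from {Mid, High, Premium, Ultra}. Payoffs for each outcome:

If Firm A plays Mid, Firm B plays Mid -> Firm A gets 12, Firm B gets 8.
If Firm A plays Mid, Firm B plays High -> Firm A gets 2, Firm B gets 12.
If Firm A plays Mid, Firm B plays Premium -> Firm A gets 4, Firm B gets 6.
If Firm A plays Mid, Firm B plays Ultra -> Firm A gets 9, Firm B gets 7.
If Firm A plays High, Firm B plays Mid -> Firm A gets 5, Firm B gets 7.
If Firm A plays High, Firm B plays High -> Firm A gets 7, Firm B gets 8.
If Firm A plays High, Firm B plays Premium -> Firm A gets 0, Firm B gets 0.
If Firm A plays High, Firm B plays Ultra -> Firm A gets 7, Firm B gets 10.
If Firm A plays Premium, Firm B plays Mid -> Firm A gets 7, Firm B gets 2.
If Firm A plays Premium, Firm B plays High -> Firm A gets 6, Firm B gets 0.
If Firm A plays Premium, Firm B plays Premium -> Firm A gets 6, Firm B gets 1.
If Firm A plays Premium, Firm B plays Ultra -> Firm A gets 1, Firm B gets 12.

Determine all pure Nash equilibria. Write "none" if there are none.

No pure-strategy Nash equilibrium.

(Mid, Mid): Firm B can switch to High (8 → 12). Not NE.
(Mid, High): Firm A can switch to High (2 → 7). Not NE.
(Mid, Premium): Firm A can switch to Premium (4 → 6). Not NE.
(Mid, Ultra): Firm B can switch to Mid (7 → 8). Not NE.
(High, Mid): Firm A can switch to Mid (5 → 12). Not NE.
(High, High): Firm B can switch to Ultra (8 → 10). Not NE.
(The remaining 6 profiles each have a profitable deviation by the same check.)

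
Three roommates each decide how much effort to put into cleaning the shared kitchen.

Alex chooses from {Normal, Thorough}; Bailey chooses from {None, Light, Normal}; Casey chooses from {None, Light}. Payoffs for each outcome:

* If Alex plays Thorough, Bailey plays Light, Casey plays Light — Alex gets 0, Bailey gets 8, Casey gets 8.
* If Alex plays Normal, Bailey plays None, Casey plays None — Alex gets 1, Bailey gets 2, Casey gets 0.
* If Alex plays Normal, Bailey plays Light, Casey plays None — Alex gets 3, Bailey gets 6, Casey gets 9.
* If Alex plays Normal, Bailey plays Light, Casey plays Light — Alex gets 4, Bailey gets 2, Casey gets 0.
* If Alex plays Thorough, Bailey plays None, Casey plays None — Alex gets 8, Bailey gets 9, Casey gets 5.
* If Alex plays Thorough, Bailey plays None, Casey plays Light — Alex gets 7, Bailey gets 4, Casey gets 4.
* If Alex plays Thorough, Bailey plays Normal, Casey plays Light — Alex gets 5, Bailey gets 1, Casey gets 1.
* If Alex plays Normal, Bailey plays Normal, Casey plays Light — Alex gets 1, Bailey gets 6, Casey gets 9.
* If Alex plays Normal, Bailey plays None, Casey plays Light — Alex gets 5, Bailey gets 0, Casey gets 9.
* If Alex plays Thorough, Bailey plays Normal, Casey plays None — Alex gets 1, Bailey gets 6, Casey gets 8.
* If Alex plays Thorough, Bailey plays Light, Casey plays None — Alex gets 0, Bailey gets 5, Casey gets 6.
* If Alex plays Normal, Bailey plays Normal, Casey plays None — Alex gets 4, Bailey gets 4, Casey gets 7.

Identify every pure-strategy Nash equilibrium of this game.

For each strategy profile, look for a profitable unilateral deviation.
(Normal, None, None): Alex can switch to Thorough (1 → 8). Not NE.
(Normal, None, Light): Alex can switch to Thorough (5 → 7). Not NE.
(Normal, Light, None): Alex gets 3, best alternative 0; Bailey gets 6, best alternative 4; Casey gets 9, best alternative 0. No profitable deviation — NE.
(Normal, Light, Light): Bailey can switch to Normal (2 → 6). Not NE.
(Normal, Normal, None): Bailey can switch to Light (4 → 6). Not NE.
(Normal, Normal, Light): Alex can switch to Thorough (1 → 5). Not NE.
(Thorough, None, None): Alex gets 8, best alternative 1; Bailey gets 9, best alternative 6; Casey gets 5, best alternative 4. No profitable deviation — NE.
(Thorough, None, Light): Bailey can switch to Light (4 → 8). Not NE.
(Thorough, Light, None): Alex can switch to Normal (0 → 3). Not NE.
(Thorough, Light, Light): Alex can switch to Normal (0 → 4). Not NE.
(Thorough, Normal, None): Alex can switch to Normal (1 → 4). Not NE.
(Thorough, Normal, Light): Bailey can switch to None (1 → 4). Not NE.

Pure-strategy Nash equilibria: (Normal, Light, None) and (Thorough, None, None)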